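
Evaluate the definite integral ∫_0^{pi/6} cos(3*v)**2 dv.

pi/12

Use the identity cos^2(3*v) = (1 + cos(6*v))/2.
An antiderivative is F(v) = v/2 + sin(6*v)/12.
Then F(pi/6) - F(0) = (pi/12) - (0) = pi/12.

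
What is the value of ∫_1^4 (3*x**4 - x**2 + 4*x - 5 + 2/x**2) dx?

By the power rule, an antiderivative is F(x) = 3*x**5/5 - x**3/3 + 2*x**2 - 5*x - 2/x.
Then F(4) - F(1) = (18137/30) - (-71/15) = 6093/10.

6093/10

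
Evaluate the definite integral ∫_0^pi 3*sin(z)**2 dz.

3*pi/2

Use the identity sin^2(z) = (1 - cos(2*z))/2.
An antiderivative is F(z) = 3*z/2 - 3*sin(2*z)/4.
Then F(pi) - F(0) = (3*pi/2) - (0) = 3*pi/2.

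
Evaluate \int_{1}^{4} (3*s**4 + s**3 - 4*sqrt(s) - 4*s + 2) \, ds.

38093/60

By the power rule, an antiderivative is F(s) = 3*s**5/5 + s**4/4 - 8*s**(3/2)/3 - 2*s**2 + 2*s.
Then F(4) - F(1) = (9496/15) - (-109/60) = 38093/60.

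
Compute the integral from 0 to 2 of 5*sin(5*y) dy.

Let u = 5*y, so du = 5 dy. When y = 0, u = 0; when y = 2, u = 10.
The integral becomes ∫ sin(u) du from 0 to 10, with antiderivative -cos(u).
Back in y: F(y) = -cos(5*y).
Then F(2) - F(0) = (-cos(10)) - (-1) = 1 - cos(10).

1 - cos(10)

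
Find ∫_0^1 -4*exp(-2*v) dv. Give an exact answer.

-2 + 2*exp(-2)

An antiderivative is F(v) = 2*exp(-2*v).
Then F(1) - F(0) = (2*exp(-2)) - (2) = -2 + 2*exp(-2).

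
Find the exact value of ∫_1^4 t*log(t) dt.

Integrate by parts once (u = ln t, dv = t dt).
An antiderivative is F(t) = t**2*(2*log(t) - 1)/4.
Then F(4) - F(1) = (-4 + 16*log(2)) - (-1/4) = -15/4 + 16*log(2).

-15/4 + 16*log(2)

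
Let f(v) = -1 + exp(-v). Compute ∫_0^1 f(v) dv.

-exp(-1)

An antiderivative is F(v) = -v - exp(-v).
Then F(1) - F(0) = (-1 - exp(-1)) - (-1) = -exp(-1).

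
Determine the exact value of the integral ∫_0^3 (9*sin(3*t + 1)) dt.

3*cos(1) - 3*cos(10)

Let u = 3*t + 1, so du = 3 dt. When t = 0, u = 1; when t = 3, u = 10.
The integral becomes 3·∫ sin(u) du from 1 to 10, with antiderivative -3*cos(u).
Back in t: F(t) = -3*cos(3*t + 1).
Then F(3) - F(0) = (-3*cos(10)) - (-3*cos(1)) = 3*cos(1) - 3*cos(10).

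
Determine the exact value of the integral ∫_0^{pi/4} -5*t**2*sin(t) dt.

Integrate by parts twice (u = t^2, dv = -5*sin(t) dt).
An antiderivative is F(t) = 5*t**2*cos(t) - 10*t*sin(t) - 10*cos(t).
Then F(pi/4) - F(0) = (5*sqrt(2)*(-32 - 8*pi + pi**2)/32) - (-10) = -5*sqrt(2) - 5*sqrt(2)*pi/4 + 5*sqrt(2)*pi**2/32 + 10.

-5*sqrt(2) - 5*sqrt(2)*pi/4 + 5*sqrt(2)*pi**2/32 + 10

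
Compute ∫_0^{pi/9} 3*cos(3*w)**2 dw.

Use the identity cos^2(3*w) = (1 + cos(6*w))/2.
An antiderivative is F(w) = 3*w/2 + sin(6*w)/4.
Then F(pi/9) - F(0) = (sqrt(3)/8 + pi/6) - (0) = sqrt(3)/8 + pi/6.

sqrt(3)/8 + pi/6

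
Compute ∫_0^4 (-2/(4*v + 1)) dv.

An antiderivative is F(v) = -log(4*v + 1)/2.
Then F(4) - F(0) = (-log(17)/2) - (0) = -log(17)/2.

-log(17)/2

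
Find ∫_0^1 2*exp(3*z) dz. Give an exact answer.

An antiderivative is F(z) = 2*exp(3*z)/3.
Then F(1) - F(0) = (2*exp(3)/3) - (2/3) = -2/3 + 2*exp(3)/3.

-2/3 + 2*exp(3)/3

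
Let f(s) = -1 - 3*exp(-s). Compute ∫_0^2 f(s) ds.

An antiderivative is F(s) = -s + 3*exp(-s).
Then F(2) - F(0) = (-2 + 3*exp(-2)) - (3) = -5 + 3*exp(-2).

-5 + 3*exp(-2)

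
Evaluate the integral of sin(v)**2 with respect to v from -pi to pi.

pi

Use the identity sin^2(v) = (1 - cos(2*v))/2.
An antiderivative is F(v) = v/2 - sin(2*v)/4.
Then F(pi) - F(-pi) = (pi/2) - (-pi/2) = pi.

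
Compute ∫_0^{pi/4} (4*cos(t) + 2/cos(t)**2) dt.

2 + 2*sqrt(2)

An antiderivative is F(t) = 4*sin(t) + 2*tan(t).
Then F(pi/4) - F(0) = (2 + 2*sqrt(2)) - (0) = 2 + 2*sqrt(2).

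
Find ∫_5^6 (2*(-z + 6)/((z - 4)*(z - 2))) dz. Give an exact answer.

Factor the denominator: z**2 - 6*z + 8 = (z - 2)(z - 4).
Partial fractions: 2*(-z + 6)/((z - 4)*(z - 2)) = -4/(z - 2) + 2/(z - 4).
An antiderivative is F(z) = 2*log(z - 4) - 4*log(z - 2).
Then F(6) - F(5) = (-log(64)) - (-log(81)) = log(81/64).

log(81/64)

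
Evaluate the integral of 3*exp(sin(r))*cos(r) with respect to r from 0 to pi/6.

Let u = sin(r), so du = cos(r) dr. When r = 0, u = 0; when r = pi/6, u = 1/2.
The integral becomes 3·∫ exp(u) du from 0 to 1/2, with antiderivative 3*exp(u).
Back in r: F(r) = 3*exp(sin(r)).
Then F(pi/6) - F(0) = (3*exp(1/2)) - (3) = -3 + 3*exp(1/2).

-3 + 3*exp(1/2)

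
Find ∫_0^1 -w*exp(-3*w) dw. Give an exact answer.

(4 - exp(3))*exp(-3)/9

Integrate by parts once (u = w, dv = -exp(-3*w) dw).
An antiderivative is F(w) = (3*w + 1)*exp(-3*w)/9.
Then F(1) - F(0) = (4*exp(-3)/9) - (1/9) = (4 - exp(3))*exp(-3)/9.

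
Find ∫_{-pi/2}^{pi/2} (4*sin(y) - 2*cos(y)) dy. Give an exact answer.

-4

An antiderivative is F(y) = -2*sin(y) - 4*cos(y).
Then F(pi/2) - F(-pi/2) = (-2) - (2) = -4.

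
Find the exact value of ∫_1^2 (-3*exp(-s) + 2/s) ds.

An antiderivative is F(s) = 2*log(s) + 3*exp(-s).
Then F(2) - F(1) = (3*exp(-2) + 2*log(2)) - (3*exp(-1)) = -3*exp(-1) + 3*exp(-2) + 2*log(2).

-3*exp(-1) + 3*exp(-2) + 2*log(2)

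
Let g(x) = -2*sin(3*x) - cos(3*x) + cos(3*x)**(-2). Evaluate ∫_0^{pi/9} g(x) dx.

-1/3 + sqrt(3)/6

An antiderivative is F(x) = -sin(3*x)/3 + 2*cos(3*x)/3 + tan(3*x)/3.
Then F(pi/9) - F(0) = (sqrt(3)/6 + 1/3) - (2/3) = -1/3 + sqrt(3)/6.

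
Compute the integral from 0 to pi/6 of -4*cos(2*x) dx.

An antiderivative is F(x) = -2*sin(2*x).
Then F(pi/6) - F(0) = (-sqrt(3)) - (0) = -sqrt(3).

-sqrt(3)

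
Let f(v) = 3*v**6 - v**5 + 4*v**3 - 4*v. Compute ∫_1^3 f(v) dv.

By the power rule, an antiderivative is F(v) = 3*v**7/7 - v**6/6 + v**4 - 2*v**2.
Then F(3) - F(1) = (12303/14) - (-31/42) = 18470/21.

18470/21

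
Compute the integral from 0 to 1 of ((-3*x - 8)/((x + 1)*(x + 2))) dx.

Factor the denominator: x**2 + 3*x + 2 = (x + 2)(x + 1).
Partial fractions: (-3*x - 8)/((x + 1)*(x + 2)) = 2/(x + 2) - 5/(x + 1).
An antiderivative is F(x) = -5*log(x + 1) + 2*log(x + 2).
Then F(1) - F(0) = (log(9/32)) - (log(4)) = -7*log(2) + 2*log(3).

-7*log(2) + 2*log(3)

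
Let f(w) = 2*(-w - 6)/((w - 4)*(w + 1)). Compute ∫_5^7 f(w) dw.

-6*log(3) + 4*log(2)

Factor the denominator: w**2 - 3*w - 4 = (w + 1)(w - 4).
Partial fractions: 2*(-w - 6)/((w - 4)*(w + 1)) = 2/(w + 1) - 4/(w - 4).
An antiderivative is F(w) = -4*log(w - 4) + 2*log(w + 1).
Then F(7) - F(5) = (log(64/81)) - (log(36)) = -6*log(3) + 4*log(2).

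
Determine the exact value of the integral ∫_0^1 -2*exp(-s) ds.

-2 + 2*exp(-1)

An antiderivative is F(s) = 2*exp(-s).
Then F(1) - F(0) = (2*exp(-1)) - (2) = -2 + 2*exp(-1).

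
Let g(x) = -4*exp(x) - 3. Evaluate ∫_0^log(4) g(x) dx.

An antiderivative is F(x) = -3*x - 4*exp(x).
Then F(log(4)) - F(0) = (-16 - log(64)) - (-4) = -12 - 6*log(2).

-12 - 6*log(2)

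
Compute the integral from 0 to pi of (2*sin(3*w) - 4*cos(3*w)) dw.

An antiderivative is F(w) = -4*sin(3*w)/3 - 2*cos(3*w)/3.
Then F(pi) - F(0) = (2/3) - (-2/3) = 4/3.

4/3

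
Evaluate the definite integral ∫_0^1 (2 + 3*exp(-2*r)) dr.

7/2 - 3*exp(-2)/2

An antiderivative is F(r) = 2*r - 3*exp(-2*r)/2.
Then F(1) - F(0) = (2 - 3*exp(-2)/2) - (-3/2) = 7/2 - 3*exp(-2)/2.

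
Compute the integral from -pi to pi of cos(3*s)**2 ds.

Use the identity cos^2(3*s) = (1 + cos(6*s))/2.
An antiderivative is F(s) = s/2 + sin(6*s)/12.
Then F(pi) - F(-pi) = (pi/2) - (-pi/2) = pi.

pi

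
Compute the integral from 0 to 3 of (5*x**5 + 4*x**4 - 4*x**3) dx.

7209/10

By the power rule, an antiderivative is F(x) = 5*x**6/6 + 4*x**5/5 - x**4.
Then F(3) - F(0) = (7209/10) - (0) = 7209/10.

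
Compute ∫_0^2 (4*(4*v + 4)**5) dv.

Let u = 4*v + 4, so du = 4 dv. When v = 0, u = 4; when v = 2, u = 12.
The integral becomes ∫ u**5 du from 4 to 12, with antiderivative u**6/6.
Back in v: F(v) = (4*v + 4)**6/6.
Then F(2) - F(0) = (497664) - (2048/3) = 1490944/3.

1490944/3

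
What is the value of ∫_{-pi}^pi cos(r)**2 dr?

pi

Use the identity cos^2(r) = (1 + cos(2*r))/2.
An antiderivative is F(r) = r/2 + sin(2*r)/4.
Then F(pi) - F(-pi) = (pi/2) - (-pi/2) = pi.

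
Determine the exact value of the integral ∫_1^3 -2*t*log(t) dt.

Integrate by parts once (u = ln t, dv = -2*t dt).
An antiderivative is F(t) = -t**2*(2*log(t) - 1)/2.
Then F(3) - F(1) = (9/2 - 9*log(3)) - (1/2) = 4 - 9*log(3).

4 - 9*log(3)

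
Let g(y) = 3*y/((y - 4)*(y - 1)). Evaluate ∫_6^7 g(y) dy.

Factor the denominator: y**2 - 5*y + 4 = (y - 1)(y - 4).
Partial fractions: 3*y/((y - 4)*(y - 1)) = -1/(y - 1) + 4/(y - 4).
An antiderivative is F(y) = 4*log(y - 4) - log(y - 1).
Then F(7) - F(6) = (log(27/2)) - (log(16/5)) = -5*log(2) + log(5) + 3*log(3).

-5*log(2) + log(5) + 3*log(3)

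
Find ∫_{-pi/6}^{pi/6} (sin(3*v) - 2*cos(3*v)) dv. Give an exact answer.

-4/3

An antiderivative is F(v) = -2*sin(3*v)/3 - cos(3*v)/3.
Then F(pi/6) - F(-pi/6) = (-2/3) - (2/3) = -4/3.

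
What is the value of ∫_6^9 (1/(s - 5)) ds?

An antiderivative is F(s) = log(s - 5).
Then F(9) - F(6) = (log(4)) - (0) = log(4).

log(4)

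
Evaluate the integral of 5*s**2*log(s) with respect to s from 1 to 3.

-130/9 + 45*log(3)

Integrate by parts once (u = ln s, dv = 5*s**2 ds).
An antiderivative is F(s) = 5*s**3*(3*log(s) - 1)/9.
Then F(3) - F(1) = (-15 + 45*log(3)) - (-5/9) = -130/9 + 45*log(3).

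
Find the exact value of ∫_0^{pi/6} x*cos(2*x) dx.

-1/8 + sqrt(3)*pi/24

Integrate by parts once (u = x, dv = cos(2*x) dx).
An antiderivative is F(x) = x*sin(2*x)/2 + cos(2*x)/4.
Then F(pi/6) - F(0) = (1/8 + sqrt(3)*pi/24) - (1/4) = -1/8 + sqrt(3)*pi/24.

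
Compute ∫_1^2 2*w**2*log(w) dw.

Integrate by parts once (u = ln w, dv = 2*w**2 dw).
An antiderivative is F(w) = 2*w**3*(3*log(w) - 1)/9.
Then F(2) - F(1) = (-16/9 + 16*log(2)/3) - (-2/9) = -14/9 + 16*log(2)/3.

-14/9 + 16*log(2)/3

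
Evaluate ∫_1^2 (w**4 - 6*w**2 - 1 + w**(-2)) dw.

-83/10

By the power rule, an antiderivative is F(w) = w**5/5 - 2*w**3 - w - 1/w.
Then F(2) - F(1) = (-121/10) - (-19/5) = -83/10.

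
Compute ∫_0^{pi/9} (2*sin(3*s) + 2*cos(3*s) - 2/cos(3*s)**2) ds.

An antiderivative is F(s) = 2*sin(3*s)/3 - 2*cos(3*s)/3 - 2*tan(3*s)/3.
Then F(pi/9) - F(0) = (-sqrt(3)/3 - 1/3) - (-2/3) = 1/3 - sqrt(3)/3.

1/3 - sqrt(3)/3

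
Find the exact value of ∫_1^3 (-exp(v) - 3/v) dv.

An antiderivative is F(v) = -exp(v) - 3*log(v).
Then F(3) - F(1) = (-exp(3) - log(27)) - (-exp(1)) = -exp(3) - log(27) + exp(1).

-exp(3) - log(27) + exp(1)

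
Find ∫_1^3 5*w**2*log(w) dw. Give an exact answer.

-130/9 + 45*log(3)

Integrate by parts once (u = ln w, dv = 5*w**2 dw).
An antiderivative is F(w) = 5*w**3*(3*log(w) - 1)/9.
Then F(3) - F(1) = (-15 + 45*log(3)) - (-5/9) = -130/9 + 45*log(3).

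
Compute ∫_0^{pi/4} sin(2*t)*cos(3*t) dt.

-2/5 + 3*sqrt(2)/10

Use the identity sin(2*t)cos(3*t) = [sin(5*t) + sin(-t)]/2.
An antiderivative is F(t) = cos(t)/2 - cos(5*t)/10.
Then F(pi/4) - F(0) = (3*sqrt(2)/10) - (2/5) = -2/5 + 3*sqrt(2)/10.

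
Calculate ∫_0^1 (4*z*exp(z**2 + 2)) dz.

Let u = z**2 + 2, so du = 2*z dz. When z = 0, u = 2; when z = 1, u = 3.
The integral becomes 2·∫ exp(u) du from 2 to 3, with antiderivative 2*exp(u).
Back in z: F(z) = 2*exp(z**2 + 2).
Then F(1) - F(0) = (2*exp(3)) - (2*exp(2)) = -2*(1 - exp(1))*exp(2).

-2*(1 - exp(1))*exp(2)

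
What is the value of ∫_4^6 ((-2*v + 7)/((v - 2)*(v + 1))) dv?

Factor the denominator: v**2 - v - 2 = (v + 1)(v - 2).
Partial fractions: (-2*v + 7)/((v - 2)*(v + 1)) = -3/(v + 1) + 1/(v - 2).
An antiderivative is F(v) = log(v - 2) - 3*log(v + 1).
Then F(6) - F(4) = (-3*log(7) + 2*log(2)) - (-3*log(5) + log(2)) = -3*log(7) + log(2) + 3*log(5).

-3*log(7) + log(2) + 3*log(5)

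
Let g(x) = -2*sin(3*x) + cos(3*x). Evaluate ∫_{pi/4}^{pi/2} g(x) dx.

An antiderivative is F(x) = sin(3*x)/3 + 2*cos(3*x)/3.
Then F(pi/2) - F(pi/4) = (-1/3) - (-sqrt(2)/6) = -1/3 + sqrt(2)/6.

-1/3 + sqrt(2)/6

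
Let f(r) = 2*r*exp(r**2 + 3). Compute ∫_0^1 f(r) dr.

Let u = r**2 + 3, so du = 2*r dr. When r = 0, u = 3; when r = 1, u = 4.
The integral becomes ∫ exp(u) du from 3 to 4, with antiderivative exp(u).
Back in r: F(r) = exp(r**2 + 3).
Then F(1) - F(0) = (exp(4)) - (exp(3)) = -exp(3) + exp(4).

-exp(3) + exp(4)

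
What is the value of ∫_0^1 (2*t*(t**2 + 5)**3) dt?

Let u = t**2 + 5, so du = 2*t dt. When t = 0, u = 5; when t = 1, u = 6.
The integral becomes ∫ u**3 du from 5 to 6, with antiderivative u**4/4.
Back in t: F(t) = (t**2 + 5)**4/4.
Then F(1) - F(0) = (324) - (625/4) = 671/4.

671/4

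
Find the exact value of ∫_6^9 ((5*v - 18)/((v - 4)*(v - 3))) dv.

Factor the denominator: v**2 - 7*v + 12 = (v - 3)(v - 4).
Partial fractions: (5*v - 18)/((v - 4)*(v - 3)) = 3/(v - 3) + 2/(v - 4).
An antiderivative is F(v) = 2*log(v - 4) + 3*log(v - 3).
Then F(9) - F(6) = (3*log(2) + 2*log(5) + 3*log(3)) - (2*log(2) + 3*log(3)) = log(50).

log(50)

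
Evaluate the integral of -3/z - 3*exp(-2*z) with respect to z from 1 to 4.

An antiderivative is F(z) = -3*log(z) + 3*exp(-2*z)/2.
Then F(4) - F(1) = (-6*log(2) + 3*exp(-8)/2) - (3*exp(-2)/2) = -6*log(2) - 3*exp(-2)/2 + 3*exp(-8)/2.

-6*log(2) - 3*exp(-2)/2 + 3*exp(-8)/2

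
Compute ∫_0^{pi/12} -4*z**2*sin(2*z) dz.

-sqrt(3)/2 - pi/12 + sqrt(3)*pi**2/144 + 1

Integrate by parts twice (u = z^2, dv = -4*sin(2*z) dz).
An antiderivative is F(z) = 2*z**2*cos(2*z) - 2*z*sin(2*z) - cos(2*z).
Then F(pi/12) - F(0) = (-sqrt(3)/2 - pi/12 + sqrt(3)*pi**2/144) - (-1) = -sqrt(3)/2 - pi/12 + sqrt(3)*pi**2/144 + 1.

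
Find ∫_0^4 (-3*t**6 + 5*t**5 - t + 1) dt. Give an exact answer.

By the power rule, an antiderivative is F(t) = -3*t**7/7 + 5*t**6/6 - t**2/2 + t.
Then F(4) - F(0) = (-75860/21) - (0) = -75860/21.

-75860/21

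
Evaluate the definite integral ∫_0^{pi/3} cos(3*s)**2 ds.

Use the identity cos^2(3*s) = (1 + cos(6*s))/2.
An antiderivative is F(s) = s/2 + sin(6*s)/12.
Then F(pi/3) - F(0) = (pi/6) - (0) = pi/6.

pi/6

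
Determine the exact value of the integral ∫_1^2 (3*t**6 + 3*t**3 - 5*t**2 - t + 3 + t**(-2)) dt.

By the power rule, an antiderivative is F(t) = 3*t**7/7 + 3*t**4/4 - 5*t**3/3 - t**2/2 + 3*t - 1/t.
Then F(2) - F(1) = (2395/42) - (85/84) = 4705/84.

4705/84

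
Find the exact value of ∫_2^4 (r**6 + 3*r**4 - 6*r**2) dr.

By the power rule, an antiderivative is F(r) = r**7/7 + 3*r**5/5 - 2*r**3.
Then F(4) - F(2) = (98944/35) - (752/35) = 98192/35.

98192/35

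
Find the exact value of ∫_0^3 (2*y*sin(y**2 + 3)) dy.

Let u = y**2 + 3, so du = 2*y dy. When y = 0, u = 3; when y = 3, u = 12.
The integral becomes ∫ sin(u) du from 3 to 12, with antiderivative -cos(u).
Back in y: F(y) = -cos(y**2 + 3).
Then F(3) - F(0) = (-cos(12)) - (-cos(3)) = cos(3) - cos(12).

cos(3) - cos(12)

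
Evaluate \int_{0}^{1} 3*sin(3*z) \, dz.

Let u = 3*z, so du = 3 dz. When z = 0, u = 0; when z = 1, u = 3.
The integral becomes ∫ sin(u) du from 0 to 3, with antiderivative -cos(u).
Back in z: F(z) = -cos(3*z).
Then F(1) - F(0) = (-cos(3)) - (-1) = 1 - cos(3).

1 - cos(3)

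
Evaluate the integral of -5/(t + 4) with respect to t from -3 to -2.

-log(32)

An antiderivative is F(t) = -5*log(t + 4).
Then F(-2) - F(-3) = (-log(32)) - (0) = -log(32).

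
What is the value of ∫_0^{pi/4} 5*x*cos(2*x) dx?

Integrate by parts once (u = x, dv = 5*cos(2*x) dx).
An antiderivative is F(x) = 5*x*sin(2*x)/2 + 5*cos(2*x)/4.
Then F(pi/4) - F(0) = (5*pi/8) - (5/4) = -5/4 + 5*pi/8.

-5/4 + 5*pi/8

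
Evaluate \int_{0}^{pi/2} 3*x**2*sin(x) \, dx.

-6 + 3*pi

Integrate by parts twice (u = x^2, dv = 3*sin(x) dx).
An antiderivative is F(x) = -3*x**2*cos(x) + 6*x*sin(x) + 6*cos(x).
Then F(pi/2) - F(0) = (3*pi) - (6) = -6 + 3*pi.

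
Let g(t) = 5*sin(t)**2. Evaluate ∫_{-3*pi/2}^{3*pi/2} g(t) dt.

15*pi/2

Use the identity sin^2(t) = (1 - cos(2*t))/2.
An antiderivative is F(t) = 5*t/2 - 5*sin(2*t)/4.
Then F(3*pi/2) - F(-3*pi/2) = (15*pi/4) - (-15*pi/4) = 15*pi/2.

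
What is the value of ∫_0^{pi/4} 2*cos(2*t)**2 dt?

pi/4

Use the identity cos^2(2*t) = (1 + cos(4*t))/2.
An antiderivative is F(t) = t + sin(4*t)/4.
Then F(pi/4) - F(0) = (pi/4) - (0) = pi/4.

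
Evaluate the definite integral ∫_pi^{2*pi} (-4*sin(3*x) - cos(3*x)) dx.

An antiderivative is F(x) = -sin(3*x)/3 + 4*cos(3*x)/3.
Then F(2*pi) - F(pi) = (4/3) - (-4/3) = 8/3.

8/3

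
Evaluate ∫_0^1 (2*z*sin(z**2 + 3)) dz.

cos(3) - cos(4)

Let u = z**2 + 3, so du = 2*z dz. When z = 0, u = 3; when z = 1, u = 4.
The integral becomes ∫ sin(u) du from 3 to 4, with antiderivative -cos(u).
Back in z: F(z) = -cos(z**2 + 3).
Then F(1) - F(0) = (-cos(4)) - (-cos(3)) = cos(3) - cos(4).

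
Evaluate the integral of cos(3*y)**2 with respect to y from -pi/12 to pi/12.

Use the identity cos^2(3*y) = (1 + cos(6*y))/2.
An antiderivative is F(y) = y/2 + sin(6*y)/12.
Then F(pi/12) - F(-pi/12) = (1/12 + pi/24) - (-pi/24 - 1/12) = 1/6 + pi/12.

1/6 + pi/12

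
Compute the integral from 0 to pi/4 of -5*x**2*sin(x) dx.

Integrate by parts twice (u = x^2, dv = -5*sin(x) dx).
An antiderivative is F(x) = 5*x**2*cos(x) - 10*x*sin(x) - 10*cos(x).
Then F(pi/4) - F(0) = (5*sqrt(2)*(-32 - 8*pi + pi**2)/32) - (-10) = -5*sqrt(2) - 5*sqrt(2)*pi/4 + 5*sqrt(2)*pi**2/32 + 10.

-5*sqrt(2) - 5*sqrt(2)*pi/4 + 5*sqrt(2)*pi**2/32 + 10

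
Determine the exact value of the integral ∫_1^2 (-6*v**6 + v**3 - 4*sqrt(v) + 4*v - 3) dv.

By the power rule, an antiderivative is F(v) = -6*v**7/7 + v**4/4 - 8*v**(3/2)/3 + 2*v**2 - 3*v.
Then F(2) - F(1) = (-726/7 - 16*sqrt(2)/3) - (-359/84) = -8353/84 - 16*sqrt(2)/3.

-8353/84 - 16*sqrt(2)/3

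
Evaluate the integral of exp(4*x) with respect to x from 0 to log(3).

Let u = exp(x), so du = exp(x) dx. When x = 0, u = 1; when x = log(3), u = 3.
The integral becomes ∫ u**3 du from 1 to 3, with antiderivative u**4/4.
Back in x: F(x) = exp(4*x)/4.
Then F(log(3)) - F(0) = (81/4) - (1/4) = 20.

20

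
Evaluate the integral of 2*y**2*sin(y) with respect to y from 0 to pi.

Integrate by parts twice (u = y^2, dv = 2*sin(y) dy).
An antiderivative is F(y) = -2*y**2*cos(y) + 4*y*sin(y) + 4*cos(y).
Then F(pi) - F(0) = (-4 + 2*pi**2) - (4) = -8 + 2*pi**2.

-8 + 2*pi**2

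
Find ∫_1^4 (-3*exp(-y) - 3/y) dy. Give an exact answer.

-6*log(2) - 3*exp(-1) + 3*exp(-4)

An antiderivative is F(y) = -3*log(y) + 3*exp(-y).
Then F(4) - F(1) = (-6*log(2) + 3*exp(-4)) - (3*exp(-1)) = -6*log(2) - 3*exp(-1) + 3*exp(-4).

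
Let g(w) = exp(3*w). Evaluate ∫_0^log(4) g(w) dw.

Let u = exp(w), so du = exp(w) dw. When w = 0, u = 1; when w = log(4), u = 4.
The integral becomes ∫ u**2 du from 1 to 4, with antiderivative u**3/3.
Back in w: F(w) = exp(3*w)/3.
Then F(log(4)) - F(0) = (64/3) - (1/3) = 21.

21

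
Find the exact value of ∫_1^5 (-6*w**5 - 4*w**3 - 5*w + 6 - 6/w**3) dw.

-407172/25

By the power rule, an antiderivative is F(w) = -w**6 - w**4 - 5*w**2/2 + 6*w + 3/w**2.
Then F(5) - F(1) = (-814119/50) - (9/2) = -407172/25.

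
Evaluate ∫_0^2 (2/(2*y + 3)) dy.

log(7/3)

Let u = 2*y + 3, so du = 2 dy. When y = 0, u = 3; when y = 2, u = 7.
The integral becomes ∫ 1/u du from 3 to 7, with antiderivative log(u).
Back in y: F(y) = log(2*y + 3).
Then F(2) - F(0) = (log(7)) - (log(3)) = log(7/3).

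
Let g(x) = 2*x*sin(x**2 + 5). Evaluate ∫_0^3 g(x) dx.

Let u = x**2 + 5, so du = 2*x dx. When x = 0, u = 5; when x = 3, u = 14.
The integral becomes ∫ sin(u) du from 5 to 14, with antiderivative -cos(u).
Back in x: F(x) = -cos(x**2 + 5).
Then F(3) - F(0) = (-cos(14)) - (-cos(5)) = -cos(14) + cos(5).

-cos(14) + cos(5)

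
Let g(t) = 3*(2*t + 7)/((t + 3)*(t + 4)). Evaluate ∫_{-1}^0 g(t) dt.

log(8)

Factor the denominator: t**2 + 7*t + 12 = (t + 4)(t + 3).
Partial fractions: 3*(2*t + 7)/((t + 3)*(t + 4)) = 3/(t + 4) + 3/(t + 3).
An antiderivative is F(t) = 3*log(t + 3) + 3*log(t + 4).
Then F(0) - F(-1) = (3*log(3) + 6*log(2)) - (3*log(2) + 3*log(3)) = log(8).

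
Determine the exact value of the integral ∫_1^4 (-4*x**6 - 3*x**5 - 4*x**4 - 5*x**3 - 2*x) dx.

By the power rule, an antiderivative is F(x) = -4*x**7/7 - x**6/2 - 4*x**5/5 - 5*x**4/4 - x**2.
Then F(4) - F(1) = (-439792/35) - (-577/140) = -1758591/140.

-1758591/140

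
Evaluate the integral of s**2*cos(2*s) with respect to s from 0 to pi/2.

-pi/4

Integrate by parts twice (u = s^2, dv = cos(2*s) ds).
An antiderivative is F(s) = s**2*sin(2*s)/2 + s*cos(2*s)/2 - sin(2*s)/4.
Then F(pi/2) - F(0) = (-pi/4) - (0) = -pi/4.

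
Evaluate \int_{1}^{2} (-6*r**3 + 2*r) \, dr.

By the power rule, an antiderivative is F(r) = -3*r**4/2 + r**2.
Then F(2) - F(1) = (-20) - (-1/2) = -39/2.

-39/2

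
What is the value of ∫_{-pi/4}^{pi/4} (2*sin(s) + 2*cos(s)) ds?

2*sqrt(2)

An antiderivative is F(s) = 2*sin(s) - 2*cos(s).
Then F(pi/4) - F(-pi/4) = (0) - (-2*sqrt(2)) = 2*sqrt(2).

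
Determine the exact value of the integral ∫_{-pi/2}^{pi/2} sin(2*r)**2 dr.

pi/2

Use the identity sin^2(2*r) = (1 - cos(4*r))/2.
An antiderivative is F(r) = r/2 - sin(4*r)/8.
Then F(pi/2) - F(-pi/2) = (pi/4) - (-pi/4) = pi/2.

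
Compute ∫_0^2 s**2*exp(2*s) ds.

Integrate by parts twice (u = s^2, dv = exp(2*s) ds).
An antiderivative is F(s) = (2*s**2 - 2*s + 1)*exp(2*s)/4.
Then F(2) - F(0) = (5*exp(4)/4) - (1/4) = -1/4 + 5*exp(4)/4.

-1/4 + 5*exp(4)/4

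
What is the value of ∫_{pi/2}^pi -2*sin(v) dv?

An antiderivative is F(v) = 2*cos(v).
Then F(pi) - F(pi/2) = (-2) - (0) = -2.

-2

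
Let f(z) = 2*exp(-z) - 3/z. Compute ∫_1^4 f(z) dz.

An antiderivative is F(z) = -3*log(z) - 2*exp(-z).
Then F(4) - F(1) = (-6*log(2) - 2*exp(-4)) - (-2*exp(-1)) = -6*log(2) - 2*exp(-4) + 2*exp(-1).

-6*log(2) - 2*exp(-4) + 2*exp(-1)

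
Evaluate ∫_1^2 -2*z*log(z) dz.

Integrate by parts once (u = ln z, dv = -2*z dz).
An antiderivative is F(z) = -z**2*(2*log(z) - 1)/2.
Then F(2) - F(1) = (2 - log(16)) - (1/2) = 3/2 - log(16).

3/2 - log(16)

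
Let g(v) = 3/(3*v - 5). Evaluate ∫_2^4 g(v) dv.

An antiderivative is F(v) = log(3*v - 5).
Then F(4) - F(2) = (log(7)) - (0) = log(7).

log(7)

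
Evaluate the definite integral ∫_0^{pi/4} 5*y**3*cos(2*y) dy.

-15*pi/16 + 5*pi**3/128 + 15/8

Integrate by parts 3 times (u = y^3, dv = 5*cos(2*y) dy).
An antiderivative is F(y) = 5*y**3*sin(2*y)/2 + 15*y**2*cos(2*y)/4 - 15*y*sin(2*y)/4 - 15*cos(2*y)/8.
Then F(pi/4) - F(0) = (5*pi*(-24 + pi**2)/128) - (-15/8) = -15*pi/16 + 5*pi**3/128 + 15/8.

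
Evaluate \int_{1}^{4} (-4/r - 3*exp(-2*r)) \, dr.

-8*log(2) - 3*exp(-2)/2 + 3*exp(-8)/2

An antiderivative is F(r) = -4*log(r) + 3*exp(-2*r)/2.
Then F(4) - F(1) = (-8*log(2) + 3*exp(-8)/2) - (3*exp(-2)/2) = -8*log(2) - 3*exp(-2)/2 + 3*exp(-8)/2.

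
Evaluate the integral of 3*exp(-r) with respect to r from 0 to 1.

3 - 3*exp(-1)

An antiderivative is F(r) = -3*exp(-r).
Then F(1) - F(0) = (-3*exp(-1)) - (-3) = 3 - 3*exp(-1).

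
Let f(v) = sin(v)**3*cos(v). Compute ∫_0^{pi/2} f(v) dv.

1/4

Let u = sin(v), so du = cos(v) dv. When v = 0, u = 0; when v = pi/2, u = 1.
The integral becomes ∫ u**3 du from 0 to 1, with antiderivative u**4/4.
Back in v: F(v) = sin(v)**4/4.
Then F(pi/2) - F(0) = (1/4) - (0) = 1/4.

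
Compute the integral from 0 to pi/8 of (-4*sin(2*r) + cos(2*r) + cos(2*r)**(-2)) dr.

-3/2 + 5*sqrt(2)/4

An antiderivative is F(r) = sin(2*r)/2 + 2*cos(2*r) + tan(2*r)/2.
Then F(pi/8) - F(0) = (1/2 + 5*sqrt(2)/4) - (2) = -3/2 + 5*sqrt(2)/4.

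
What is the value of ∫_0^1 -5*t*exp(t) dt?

-5

Integrate by parts once (u = t, dv = -5*exp(t) dt).
An antiderivative is F(t) = (-5*t + 5)*exp(t).
Then F(1) - F(0) = (0) - (5) = -5.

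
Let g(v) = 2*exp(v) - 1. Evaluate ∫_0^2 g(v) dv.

An antiderivative is F(v) = -v + 2*exp(v).
Then F(2) - F(0) = (-2 + 2*exp(2)) - (2) = -4 + 2*exp(2).

-4 + 2*exp(2)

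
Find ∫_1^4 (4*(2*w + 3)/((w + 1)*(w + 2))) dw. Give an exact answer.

Factor the denominator: w**2 + 3*w + 2 = (w + 2)(w + 1).
Partial fractions: 4*(2*w + 3)/((w + 1)*(w + 2)) = 4/(w + 2) + 4/(w + 1).
An antiderivative is F(w) = 4*log(w + 1) + 4*log(w + 2).
Then F(4) - F(1) = (4*log(2) + 4*log(3) + 4*log(5)) - (4*log(2) + 4*log(3)) = 4*log(5).

4*log(5)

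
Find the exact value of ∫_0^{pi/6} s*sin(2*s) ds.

-pi/24 + sqrt(3)/8

Integrate by parts once (u = s, dv = sin(2*s) ds).
An antiderivative is F(s) = -s*cos(2*s)/2 + sin(2*s)/4.
Then F(pi/6) - F(0) = (-pi/24 + sqrt(3)/8) - (0) = -pi/24 + sqrt(3)/8.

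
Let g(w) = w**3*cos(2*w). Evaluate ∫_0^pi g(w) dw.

Integrate by parts 3 times (u = w^3, dv = cos(2*w) dw).
An antiderivative is F(w) = w**3*sin(2*w)/2 + 3*w**2*cos(2*w)/4 - 3*w*sin(2*w)/4 - 3*cos(2*w)/8.
Then F(pi) - F(0) = (-3/8 + 3*pi**2/4) - (-3/8) = 3*pi**2/4.

3*pi**2/4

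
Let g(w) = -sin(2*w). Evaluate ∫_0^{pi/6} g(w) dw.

-1/4

An antiderivative is F(w) = cos(2*w)/2.
Then F(pi/6) - F(0) = (1/4) - (1/2) = -1/4.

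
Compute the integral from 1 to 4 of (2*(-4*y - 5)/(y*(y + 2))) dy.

-13*log(2)

Factor the denominator: y**2 + 2*y = (y + 2)y.
Partial fractions: 2*(-4*y - 5)/(y*(y + 2)) = -3/(y + 2) - 5/y.
An antiderivative is F(y) = -5*log(y) - 3*log(y + 2).
Then F(4) - F(1) = (-13*log(2) - 3*log(3)) - (-log(27)) = -13*log(2).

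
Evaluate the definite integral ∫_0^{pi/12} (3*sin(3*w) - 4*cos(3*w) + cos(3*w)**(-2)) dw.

An antiderivative is F(w) = -4*sin(3*w)/3 - cos(3*w) + tan(3*w)/3.
Then F(pi/12) - F(0) = (1/3 - 7*sqrt(2)/6) - (-1) = 4/3 - 7*sqrt(2)/6.

4/3 - 7*sqrt(2)/6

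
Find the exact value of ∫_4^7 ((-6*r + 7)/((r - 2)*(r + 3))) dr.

-6*log(5) - 4*log(2) + 5*log(7)

Factor the denominator: r**2 + r - 6 = (r + 3)(r - 2).
Partial fractions: (-6*r + 7)/((r - 2)*(r + 3)) = -5/(r + 3) - 1/(r - 2).
An antiderivative is F(r) = -log(r - 2) - 5*log(r + 3).
Then F(7) - F(4) = (-6*log(5) - 5*log(2)) - (-5*log(7) - log(2)) = -6*log(5) - 4*log(2) + 5*log(7).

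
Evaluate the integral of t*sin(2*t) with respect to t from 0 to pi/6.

-pi/24 + sqrt(3)/8

Integrate by parts once (u = t, dv = sin(2*t) dt).
An antiderivative is F(t) = -t*cos(2*t)/2 + sin(2*t)/4.
Then F(pi/6) - F(0) = (-pi/24 + sqrt(3)/8) - (0) = -pi/24 + sqrt(3)/8.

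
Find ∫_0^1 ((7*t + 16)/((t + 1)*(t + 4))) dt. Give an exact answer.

Factor the denominator: t**2 + 5*t + 4 = (t + 4)(t + 1).
Partial fractions: (7*t + 16)/((t + 1)*(t + 4)) = 4/(t + 4) + 3/(t + 1).
An antiderivative is F(t) = 3*log(t + 1) + 4*log(t + 4).
Then F(1) - F(0) = (3*log(2) + 4*log(5)) - (8*log(2)) = -5*log(2) + 4*log(5).

-5*log(2) + 4*log(5)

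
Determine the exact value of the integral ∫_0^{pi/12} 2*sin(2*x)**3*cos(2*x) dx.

Let u = sin(2*x), so du = 2*cos(2*x) dx. When x = 0, u = 0; when x = pi/12, u = 1/2.
The integral becomes ∫ u**3 du from 0 to 1/2, with antiderivative u**4/4.
Back in x: F(x) = sin(2*x)**4/4.
Then F(pi/12) - F(0) = (1/64) - (0) = 1/64.

1/64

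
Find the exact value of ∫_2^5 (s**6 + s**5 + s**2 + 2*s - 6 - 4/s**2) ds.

By the power rule, an antiderivative is F(s) = s**7/7 + s**6/6 + s**3/3 + s**2 - 6*s + 4/s.
Then F(5) - F(2) = (2898493/210) - (538/21) = 964371/70.

964371/70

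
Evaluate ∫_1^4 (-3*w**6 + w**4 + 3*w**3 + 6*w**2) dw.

By the power rule, an antiderivative is F(w) = -3*w**7/7 + w**5/5 + 3*w**4/4 + 2*w**3.
Then F(4) - F(1) = (-227392/35) - (353/140) = -909921/140.

-909921/140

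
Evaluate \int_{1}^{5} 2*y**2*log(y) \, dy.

Integrate by parts once (u = ln y, dv = 2*y**2 dy).
An antiderivative is F(y) = 2*y**3*(3*log(y) - 1)/9.
Then F(5) - F(1) = (-250/9 + 250*log(5)/3) - (-2/9) = -248/9 + 250*log(5)/3.

-248/9 + 250*log(5)/3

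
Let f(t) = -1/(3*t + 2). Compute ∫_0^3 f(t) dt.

-log(11)/3 + log(2)/3

An antiderivative is F(t) = -log(3*t + 2)/3.
Then F(3) - F(0) = (-log(11)/3) - (-log(2)/3) = -log(11)/3 + log(2)/3.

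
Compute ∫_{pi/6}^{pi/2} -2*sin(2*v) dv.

An antiderivative is F(v) = cos(2*v).
Then F(pi/2) - F(pi/6) = (-1) - (1/2) = -3/2.

-3/2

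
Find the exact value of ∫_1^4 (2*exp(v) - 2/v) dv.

-2*exp(1) - 2*log(4) + 2*exp(4)

An antiderivative is F(v) = 2*exp(v) - 2*log(v).
Then F(4) - F(1) = (-2*log(4) + 2*exp(4)) - (2*exp(1)) = -2*exp(1) - 2*log(4) + 2*exp(4).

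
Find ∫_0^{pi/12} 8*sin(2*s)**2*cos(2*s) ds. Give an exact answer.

Let u = sin(2*s), so du = 2*cos(2*s) ds. When s = 0, u = 0; when s = pi/12, u = 1/2.
The integral becomes 4·∫ u**2 du from 0 to 1/2, with antiderivative 4*u**3/3.
Back in s: F(s) = 4*sin(2*s)**3/3.
Then F(pi/12) - F(0) = (1/6) - (0) = 1/6.

1/6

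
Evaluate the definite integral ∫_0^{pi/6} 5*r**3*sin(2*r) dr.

Integrate by parts 3 times (u = r^3, dv = 5*sin(2*r) dr).
An antiderivative is F(r) = -5*r**3*cos(2*r)/2 + 15*r**2*sin(2*r)/4 + 15*r*cos(2*r)/4 - 15*sin(2*r)/8.
Then F(pi/6) - F(0) = (-15*sqrt(3)/16 - 5*pi**3/864 + 5*sqrt(3)*pi**2/96 + 5*pi/16) - (0) = -15*sqrt(3)/16 - 5*pi**3/864 + 5*sqrt(3)*pi**2/96 + 5*pi/16.

-15*sqrt(3)/16 - 5*pi**3/864 + 5*sqrt(3)*pi**2/96 + 5*pi/16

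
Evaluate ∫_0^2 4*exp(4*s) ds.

Let u = 4*s, so du = 4 ds. When s = 0, u = 0; when s = 2, u = 8.
The integral becomes ∫ exp(u) du from 0 to 8, with antiderivative exp(u).
Back in s: F(s) = exp(4*s).
Then F(2) - F(0) = (exp(8)) - (1) = -1 + exp(8).

-1 + exp(8)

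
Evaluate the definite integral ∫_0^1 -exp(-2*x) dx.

An antiderivative is F(x) = exp(-2*x)/2.
Then F(1) - F(0) = (exp(-2)/2) - (1/2) = (1 - exp(2))*exp(-2)/2.

(1 - exp(2))*exp(-2)/2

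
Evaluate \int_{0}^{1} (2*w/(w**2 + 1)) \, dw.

log(2)

Let u = w**2 + 1, so du = 2*w dw. When w = 0, u = 1; when w = 1, u = 2.
The integral becomes ∫ 1/u du from 1 to 2, with antiderivative log(u).
Back in w: F(w) = log(w**2 + 1).
Then F(1) - F(0) = (log(2)) - (0) = log(2).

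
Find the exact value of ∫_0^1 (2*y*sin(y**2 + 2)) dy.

cos(2) - cos(3)

Let u = y**2 + 2, so du = 2*y dy. When y = 0, u = 2; when y = 1, u = 3.
The integral becomes ∫ sin(u) du from 2 to 3, with antiderivative -cos(u).
Back in y: F(y) = -cos(y**2 + 2).
Then F(1) - F(0) = (-cos(3)) - (-cos(2)) = cos(2) - cos(3).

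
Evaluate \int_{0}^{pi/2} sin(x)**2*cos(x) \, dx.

Let u = sin(x), so du = cos(x) dx. When x = 0, u = 0; when x = pi/2, u = 1.
The integral becomes ∫ u**2 du from 0 to 1, with antiderivative u**3/3.
Back in x: F(x) = sin(x)**3/3.
Then F(pi/2) - F(0) = (1/3) - (0) = 1/3.

1/3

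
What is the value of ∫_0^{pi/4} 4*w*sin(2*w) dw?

1

Integrate by parts once (u = w, dv = 4*sin(2*w) dw).
An antiderivative is F(w) = -2*w*cos(2*w) + sin(2*w).
Then F(pi/4) - F(0) = (1) - (0) = 1.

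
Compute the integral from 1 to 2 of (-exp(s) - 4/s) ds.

An antiderivative is F(s) = -exp(s) - 4*log(s).
Then F(2) - F(1) = (-exp(2) - log(16)) - (-exp(1)) = -exp(2) - log(16) + exp(1).

-exp(2) - log(16) + exp(1)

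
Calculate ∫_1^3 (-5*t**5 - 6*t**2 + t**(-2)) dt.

-658

By the power rule, an antiderivative is F(t) = -5*t**6/6 - 2*t**3 - 1/t.
Then F(3) - F(1) = (-3971/6) - (-23/6) = -658.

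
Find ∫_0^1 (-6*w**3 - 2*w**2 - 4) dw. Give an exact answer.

-37/6

By the power rule, an antiderivative is F(w) = -3*w**4/2 - 2*w**3/3 - 4*w.
Then F(1) - F(0) = (-37/6) - (0) = -37/6.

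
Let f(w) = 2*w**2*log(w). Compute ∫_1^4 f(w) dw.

-14 + 256*log(2)/3

Integrate by parts once (u = ln w, dv = 2*w**2 dw).
An antiderivative is F(w) = 2*w**3*(3*log(w) - 1)/9.
Then F(4) - F(1) = (-128/9 + 256*log(2)/3) - (-2/9) = -14 + 256*log(2)/3.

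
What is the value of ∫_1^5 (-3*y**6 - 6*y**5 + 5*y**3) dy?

By the power rule, an antiderivative is F(y) = -3*y**7/7 - y**6 + 5*y**4/4.
Then F(5) - F(1) = (-1353125/28) - (-5/28) = -338280/7.

-338280/7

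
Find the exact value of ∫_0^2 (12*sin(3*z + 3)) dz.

Let u = 3*z + 3, so du = 3 dz. When z = 0, u = 3; when z = 2, u = 9.
The integral becomes 4·∫ sin(u) du from 3 to 9, with antiderivative -4*cos(u).
Back in z: F(z) = -4*cos(3*z + 3).
Then F(2) - F(0) = (-4*cos(9)) - (-4*cos(3)) = 4*cos(3) - 4*cos(9).

4*cos(3) - 4*cos(9)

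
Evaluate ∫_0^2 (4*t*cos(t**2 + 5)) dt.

Let u = t**2 + 5, so du = 2*t dt. When t = 0, u = 5; when t = 2, u = 9.
The integral becomes 2·∫ cos(u) du from 5 to 9, with antiderivative 2*sin(u).
Back in t: F(t) = 2*sin(t**2 + 5).
Then F(2) - F(0) = (2*sin(9)) - (2*sin(5)) = 2*sin(9) - 2*sin(5).

2*sin(9) - 2*sin(5)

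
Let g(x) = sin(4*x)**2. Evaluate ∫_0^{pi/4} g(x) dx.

Use the identity sin^2(4*x) = (1 - cos(8*x))/2.
An antiderivative is F(x) = x/2 - sin(8*x)/16.
Then F(pi/4) - F(0) = (pi/8) - (0) = pi/8.

pi/8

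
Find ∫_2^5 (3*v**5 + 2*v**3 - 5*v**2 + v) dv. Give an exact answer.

15801/2

By the power rule, an antiderivative is F(v) = v**6/2 + v**4/2 - 5*v**3/3 + v**2/2.
Then F(5) - F(2) = (47575/6) - (86/3) = 15801/2.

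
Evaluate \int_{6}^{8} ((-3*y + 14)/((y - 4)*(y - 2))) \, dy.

Factor the denominator: y**2 - 6*y + 8 = (y - 2)(y - 4).
Partial fractions: (-3*y + 14)/((y - 4)*(y - 2)) = -4/(y - 2) + 1/(y - 4).
An antiderivative is F(y) = log(y - 4) - 4*log(y - 2).
Then F(8) - F(6) = (-4*log(3) - 2*log(2)) - (-7*log(2)) = log(32/81).

log(32/81)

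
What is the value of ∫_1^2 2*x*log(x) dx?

Integrate by parts once (u = ln x, dv = 2*x dx).
An antiderivative is F(x) = x**2*(2*log(x) - 1)/2.
Then F(2) - F(1) = (-2 + log(16)) - (-1/2) = -3/2 + log(16).

-3/2 + log(16)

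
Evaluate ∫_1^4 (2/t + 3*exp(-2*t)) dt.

-3*exp(-8)/2 + 3*exp(-2)/2 + 4*log(2)

An antiderivative is F(t) = 2*log(t) - 3*exp(-2*t)/2.
Then F(4) - F(1) = (-3*exp(-8)/2 + 4*log(2)) - (-3*exp(-2)/2) = -3*exp(-8)/2 + 3*exp(-2)/2 + 4*log(2).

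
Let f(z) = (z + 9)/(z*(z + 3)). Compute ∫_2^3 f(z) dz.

Factor the denominator: z**2 + 3*z = (z + 3)z.
Partial fractions: (z + 9)/(z*(z + 3)) = -2/(z + 3) + 3/z.
An antiderivative is F(z) = 3*log(z) - 2*log(z + 3).
Then F(3) - F(2) = (log(3/4)) - (log(8/25)) = log(75/32).

log(75/32)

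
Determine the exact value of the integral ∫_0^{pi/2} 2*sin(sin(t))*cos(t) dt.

Let u = sin(t), so du = cos(t) dt. When t = 0, u = 0; when t = pi/2, u = 1.
The integral becomes 2·∫ sin(u) du from 0 to 1, with antiderivative -2*cos(u).
Back in t: F(t) = -2*cos(sin(t)).
Then F(pi/2) - F(0) = (-2*cos(1)) - (-2) = 2 - 2*cos(1).

2 - 2*cos(1)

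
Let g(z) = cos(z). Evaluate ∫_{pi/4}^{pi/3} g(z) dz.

An antiderivative is F(z) = sin(z).
Then F(pi/3) - F(pi/4) = (sqrt(3)/2) - (sqrt(2)/2) = -sqrt(2)/2 + sqrt(3)/2.

-sqrt(2)/2 + sqrt(3)/2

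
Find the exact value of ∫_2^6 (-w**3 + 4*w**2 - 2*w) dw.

-224/3

By the power rule, an antiderivative is F(w) = -w**4/4 + 4*w**3/3 - w**2.
Then F(6) - F(2) = (-72) - (8/3) = -224/3.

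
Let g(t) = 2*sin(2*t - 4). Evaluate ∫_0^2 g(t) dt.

Let u = 2*t - 4, so du = 2 dt. When t = 0, u = -4; when t = 2, u = 0.
The integral becomes ∫ sin(u) du from -4 to 0, with antiderivative -cos(u).
Back in t: F(t) = -cos(2*t - 4).
Then F(2) - F(0) = (-1) - (-cos(4)) = -1 + cos(4).

-1 + cos(4)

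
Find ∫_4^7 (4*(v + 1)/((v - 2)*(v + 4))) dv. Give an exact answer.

Factor the denominator: v**2 + 2*v - 8 = (v + 4)(v - 2).
Partial fractions: 4*(v + 1)/((v - 2)*(v + 4)) = 2/(v + 4) + 2/(v - 2).
An antiderivative is F(v) = 2*log(v - 2) + 2*log(v + 4).
Then F(7) - F(4) = (2*log(5) + 2*log(11)) - (8*log(2)) = -8*log(2) + 2*log(5) + 2*log(11).

-8*log(2) + 2*log(5) + 2*log(11)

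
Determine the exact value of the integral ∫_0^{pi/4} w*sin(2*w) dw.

Integrate by parts once (u = w, dv = sin(2*w) dw).
An antiderivative is F(w) = -w*cos(2*w)/2 + sin(2*w)/4.
Then F(pi/4) - F(0) = (1/4) - (0) = 1/4.

1/4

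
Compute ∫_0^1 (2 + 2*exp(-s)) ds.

4 - 2*exp(-1)

An antiderivative is F(s) = 2*s - 2*exp(-s).
Then F(1) - F(0) = (2 - 2*exp(-1)) - (-2) = 4 - 2*exp(-1).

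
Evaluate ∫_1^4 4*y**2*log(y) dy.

Integrate by parts once (u = ln y, dv = 4*y**2 dy).
An antiderivative is F(y) = 4*y**3*(3*log(y) - 1)/9.
Then F(4) - F(1) = (-256/9 + 512*log(2)/3) - (-4/9) = -28 + 512*log(2)/3.

-28 + 512*log(2)/3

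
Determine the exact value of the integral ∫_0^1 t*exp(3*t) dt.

1/9 + 2*exp(3)/9

Integrate by parts once (u = t, dv = exp(3*t) dt).
An antiderivative is F(t) = (3*t - 1)*exp(3*t)/9.
Then F(1) - F(0) = (2*exp(3)/9) - (-1/9) = 1/9 + 2*exp(3)/9.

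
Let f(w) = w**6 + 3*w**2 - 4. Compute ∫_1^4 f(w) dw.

By the power rule, an antiderivative is F(w) = w**7/7 + w**3 - 4*w.
Then F(4) - F(1) = (16720/7) - (-20/7) = 16740/7.

16740/7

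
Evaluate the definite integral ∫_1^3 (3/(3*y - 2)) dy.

An antiderivative is F(y) = log(3*y - 2).
Then F(3) - F(1) = (log(7)) - (0) = log(7).

log(7)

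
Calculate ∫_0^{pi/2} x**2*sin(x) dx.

Integrate by parts twice (u = x^2, dv = sin(x) dx).
An antiderivative is F(x) = -x**2*cos(x) + 2*x*sin(x) + 2*cos(x).
Then F(pi/2) - F(0) = (pi) - (2) = -2 + pi.

-2 + pi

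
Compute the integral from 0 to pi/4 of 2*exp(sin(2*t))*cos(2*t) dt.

-1 + E

Let u = sin(2*t), so du = 2*cos(2*t) dt. When t = 0, u = 0; when t = pi/4, u = 1.
The integral becomes ∫ exp(u) du from 0 to 1, with antiderivative exp(u).
Back in t: F(t) = exp(sin(2*t)).
Then F(pi/4) - F(0) = (E) - (1) = -1 + E.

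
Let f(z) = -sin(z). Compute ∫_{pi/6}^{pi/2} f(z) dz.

-sqrt(3)/2

An antiderivative is F(z) = cos(z).
Then F(pi/2) - F(pi/6) = (0) - (sqrt(3)/2) = -sqrt(3)/2.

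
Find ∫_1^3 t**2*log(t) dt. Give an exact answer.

-26/9 + 9*log(3)

Integrate by parts once (u = ln t, dv = t**2 dt).
An antiderivative is F(t) = t**3*(3*log(t) - 1)/9.
Then F(3) - F(1) = (-3 + 9*log(3)) - (-1/9) = -26/9 + 9*log(3).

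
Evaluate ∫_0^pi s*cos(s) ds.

Integrate by parts once (u = s, dv = cos(s) ds).
An antiderivative is F(s) = s*sin(s) + cos(s).
Then F(pi) - F(0) = (-1) - (1) = -2.

-2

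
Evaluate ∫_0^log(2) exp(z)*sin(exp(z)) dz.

-cos(2) + cos(1)

Let u = exp(z), so du = exp(z) dz. When z = 0, u = 1; when z = log(2), u = 2.
The integral becomes ∫ sin(u) du from 1 to 2, with antiderivative -cos(u).
Back in z: F(z) = -cos(exp(z)).
Then F(log(2)) - F(0) = (-cos(2)) - (-cos(1)) = -cos(2) + cos(1).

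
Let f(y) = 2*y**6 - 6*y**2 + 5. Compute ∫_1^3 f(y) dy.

By the power rule, an antiderivative is F(y) = 2*y**7/7 - 2*y**3 + 5*y.
Then F(3) - F(1) = (4101/7) - (23/7) = 4078/7.

4078/7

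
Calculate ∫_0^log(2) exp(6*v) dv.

Let u = exp(v), so du = exp(v) dv. When v = 0, u = 1; when v = log(2), u = 2.
The integral becomes ∫ u**5 du from 1 to 2, with antiderivative u**6/6.
Back in v: F(v) = exp(6*v)/6.
Then F(log(2)) - F(0) = (32/3) - (1/6) = 21/2.

21/2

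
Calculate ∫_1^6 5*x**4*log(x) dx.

Integrate by parts once (u = ln x, dv = 5*x**4 dx).
An antiderivative is F(x) = x**5*(5*log(x) - 1)/5.
Then F(6) - F(1) = (-7776/5 + 7776*log(2) + 7776*log(3)) - (-1/5) = -1555 + 7776*log(2) + 7776*log(3).

-1555 + 7776*log(2) + 7776*log(3)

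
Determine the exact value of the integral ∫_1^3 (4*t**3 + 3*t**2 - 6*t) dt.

82

By the power rule, an antiderivative is F(t) = t**4 + t**3 - 3*t**2.
Then F(3) - F(1) = (81) - (-1) = 82.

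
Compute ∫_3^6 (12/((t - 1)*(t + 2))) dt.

Factor the denominator: t**2 + t - 2 = (t + 2)(t - 1).
Partial fractions: 12/((t - 1)*(t + 2)) = -4/(t + 2) + 4/(t - 1).
An antiderivative is F(t) = 4*log(t - 1) - 4*log(t + 2).
Then F(6) - F(3) = (-12*log(2) + 4*log(5)) - (-4*log(5) + 4*log(2)) = -16*log(2) + 8*log(5).

-16*log(2) + 8*log(5)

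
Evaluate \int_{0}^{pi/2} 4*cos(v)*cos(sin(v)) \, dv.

4*sin(1)

Let u = sin(v), so du = cos(v) dv. When v = 0, u = 0; when v = pi/2, u = 1.
The integral becomes 4·∫ cos(u) du from 0 to 1, with antiderivative 4*sin(u).
Back in v: F(v) = 4*sin(sin(v)).
Then F(pi/2) - F(0) = (4*sin(1)) - (0) = 4*sin(1).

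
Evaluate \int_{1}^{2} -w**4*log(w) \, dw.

Integrate by parts once (u = ln w, dv = -w**4 dw).
An antiderivative is F(w) = -w**5*(5*log(w) - 1)/25.
Then F(2) - F(1) = (32/25 - 32*log(2)/5) - (1/25) = 31/25 - 32*log(2)/5.

31/25 - 32*log(2)/5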